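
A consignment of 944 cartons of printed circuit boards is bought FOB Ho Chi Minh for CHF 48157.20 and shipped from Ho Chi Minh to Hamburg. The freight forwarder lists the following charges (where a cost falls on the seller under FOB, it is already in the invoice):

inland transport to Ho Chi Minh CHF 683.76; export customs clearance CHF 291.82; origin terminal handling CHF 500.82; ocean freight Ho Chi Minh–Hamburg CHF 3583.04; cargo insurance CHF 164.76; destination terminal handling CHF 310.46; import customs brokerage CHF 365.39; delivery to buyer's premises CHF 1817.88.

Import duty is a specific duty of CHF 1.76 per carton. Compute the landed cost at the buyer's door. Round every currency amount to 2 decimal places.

FOB: the seller bears costs until goods are on board at the origin port; the buyer bears freight, insurance and all costs thereafter.
Already in the invoice (seller's account under FOB): inland to port, export clearance, origin terminal — exclude.
CIF value = FOB price + freight + insurance = 48157.20 + 3583.04 + 164.76 = 51905.00
Import duty = 944 × 1.76 = 1661.44
Buyer bears: freight 3583.04 + insurance 164.76 + destination terminal 310.46 + brokerage 365.39 + delivery 1817.88 + duty 1661.44 = 7902.97
Landed cost = invoice 48157.20 + 7902.97 = 56060.17

Total landed cost: CHF 56060.17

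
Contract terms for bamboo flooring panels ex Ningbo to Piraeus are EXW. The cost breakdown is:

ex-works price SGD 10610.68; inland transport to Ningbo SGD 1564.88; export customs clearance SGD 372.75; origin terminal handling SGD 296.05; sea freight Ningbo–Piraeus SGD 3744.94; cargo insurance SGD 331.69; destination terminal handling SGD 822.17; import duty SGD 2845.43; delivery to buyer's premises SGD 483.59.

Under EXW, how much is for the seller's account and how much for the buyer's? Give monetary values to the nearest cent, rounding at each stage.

Seller: SGD 10610.68; buyer: SGD 10461.50

EXW: the seller makes goods available at their premises; the buyer bears all onward costs.
Seller's account: goods 10610.68 = 10610.68
Buyer's account: inland to port 1564.88 + export clearance 372.75 + origin terminal 296.05 + freight 3744.94 + insurance 331.69 + destination terminal 822.17 + duty 2845.43 + delivery 483.59 = 10461.50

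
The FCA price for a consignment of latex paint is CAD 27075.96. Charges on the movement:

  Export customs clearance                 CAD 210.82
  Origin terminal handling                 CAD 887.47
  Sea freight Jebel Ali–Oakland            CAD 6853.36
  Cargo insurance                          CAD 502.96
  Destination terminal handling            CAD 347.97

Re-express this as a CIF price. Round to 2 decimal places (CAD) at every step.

CIF price: CAD 35319.75

Not relevant to the conversion: export clearance — on the seller under both FCA and CIF; already in the FCA price and stays in the CIF price. destination terminal — on the buyer under both terms; not part of either seller's price.
From FCA to CIF, the seller additionally bears: origin terminal, freight, insurance.
CIF price = 27075.96 + 887.47 + 6853.36 + 502.96 = 35319.75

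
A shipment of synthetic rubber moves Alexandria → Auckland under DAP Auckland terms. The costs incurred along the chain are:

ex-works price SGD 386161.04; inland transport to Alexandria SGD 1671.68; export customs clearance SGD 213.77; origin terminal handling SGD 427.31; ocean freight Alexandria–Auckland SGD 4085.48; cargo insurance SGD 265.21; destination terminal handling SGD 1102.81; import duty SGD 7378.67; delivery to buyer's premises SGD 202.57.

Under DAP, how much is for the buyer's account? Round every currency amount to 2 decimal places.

DAP: the seller bears all costs to the named destination except import duty and clearance.
Seller's account: goods 386161.04 + inland to port 1671.68 + export clearance 213.77 + origin terminal 427.31 + freight 4085.48 + insurance 265.21 + destination terminal 1102.81 + delivery 202.57 = 394129.87
Buyer's account: duty 7378.67 = 7378.67

Buyer's account: SGD 7378.67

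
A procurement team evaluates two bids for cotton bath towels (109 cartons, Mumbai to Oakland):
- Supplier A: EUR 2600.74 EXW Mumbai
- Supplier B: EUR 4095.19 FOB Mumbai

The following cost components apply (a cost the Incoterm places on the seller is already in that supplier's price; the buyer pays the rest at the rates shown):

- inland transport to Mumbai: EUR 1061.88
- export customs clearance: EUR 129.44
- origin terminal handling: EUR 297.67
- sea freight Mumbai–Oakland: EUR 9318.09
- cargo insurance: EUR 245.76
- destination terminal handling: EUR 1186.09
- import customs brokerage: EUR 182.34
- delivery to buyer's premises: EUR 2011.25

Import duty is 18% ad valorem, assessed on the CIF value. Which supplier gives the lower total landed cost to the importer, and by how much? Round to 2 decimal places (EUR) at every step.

Supplier A is cheaper by EUR 6.45

Supplier A (EXW):
CIF value = EXW price + inland to port + export clearance + origin terminal + freight + insurance = 2600.74 + 1061.88 + 129.44 + 297.67 + 9318.09 + 245.76 = 13653.58
Import duty = 13653.58 × 18% = 2457.64
Buyer bears (A): 1061.88 + 129.44 + 297.67 + 9318.09 + 245.76 + 1186.09 + 182.34 + 2011.25 = 14432.52
Landed cost (A) = invoice 2600.74 + 14432.52 + duty 2457.64 = 19490.90
Supplier B (FOB):
CIF value = FOB price + freight + insurance = 4095.19 + 9318.09 + 245.76 = 13659.04
Import duty = 13659.04 × 18% = 2458.63
Buyer bears (B): 9318.09 + 245.76 + 1186.09 + 182.34 + 2011.25 = 12943.53
Landed cost (B) = invoice 4095.19 + 12943.53 + duty 2458.63 = 19497.35
Difference = |19490.90 − 19497.35| = 6.45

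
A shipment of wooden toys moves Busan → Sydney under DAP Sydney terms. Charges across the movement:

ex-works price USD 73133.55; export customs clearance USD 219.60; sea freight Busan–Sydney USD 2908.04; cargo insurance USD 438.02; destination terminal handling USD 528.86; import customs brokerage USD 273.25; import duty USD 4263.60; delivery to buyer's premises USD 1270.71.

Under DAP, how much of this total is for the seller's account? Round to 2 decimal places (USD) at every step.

DAP: the seller bears all costs to the named destination except import duty and clearance.
Seller's account: goods 73133.55 + export clearance 219.60 + freight 2908.04 + insurance 438.02 + destination terminal 528.86 + delivery 1270.71 = 78498.78
Buyer's account: brokerage 273.25 + duty 4263.60 = 4536.85

Seller's account: USD 78498.78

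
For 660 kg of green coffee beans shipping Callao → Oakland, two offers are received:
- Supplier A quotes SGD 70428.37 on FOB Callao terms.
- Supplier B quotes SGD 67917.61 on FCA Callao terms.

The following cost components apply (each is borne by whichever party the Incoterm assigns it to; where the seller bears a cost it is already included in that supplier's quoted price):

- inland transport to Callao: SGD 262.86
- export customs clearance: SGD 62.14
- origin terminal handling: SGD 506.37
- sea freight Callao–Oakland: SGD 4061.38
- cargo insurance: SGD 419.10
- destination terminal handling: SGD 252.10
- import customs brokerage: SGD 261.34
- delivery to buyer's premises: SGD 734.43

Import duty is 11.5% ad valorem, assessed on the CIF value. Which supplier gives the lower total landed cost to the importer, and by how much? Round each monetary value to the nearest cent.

Supplier A (FOB):
CIF value = FOB price + freight + insurance = 70428.37 + 4061.38 + 419.10 = 74908.85
Import duty = 74908.85 × 11.5% = 8614.52
Buyer bears (A): 4061.38 + 419.10 + 252.10 + 261.34 + 734.43 = 5728.35
Landed cost (A) = invoice 70428.37 + 5728.35 + duty 8614.52 = 84771.24
Supplier B (FCA):
CIF value = FCA price + origin terminal + freight + insurance = 67917.61 + 506.37 + 4061.38 + 419.10 = 72904.46
Import duty = 72904.46 × 11.5% = 8384.01
Buyer bears (B): 506.37 + 4061.38 + 419.10 + 252.10 + 261.34 + 734.43 = 6234.72
Landed cost (B) = invoice 67917.61 + 6234.72 + duty 8384.01 = 82536.34
Difference = |84771.24 − 82536.34| = 2234.90

Supplier B is cheaper by SGD 2234.90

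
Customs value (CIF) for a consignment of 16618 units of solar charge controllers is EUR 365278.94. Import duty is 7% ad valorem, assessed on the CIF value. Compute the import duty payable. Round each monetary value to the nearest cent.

Import duty: EUR 25569.53

Import duty = 365278.94 × 7% = 25569.53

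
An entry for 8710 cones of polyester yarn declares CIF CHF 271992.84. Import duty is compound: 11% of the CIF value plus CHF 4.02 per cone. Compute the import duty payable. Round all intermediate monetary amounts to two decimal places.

Import duty: CHF 64933.41

Ad valorem component: 271992.84 × 11% = 29919.21
Specific component: 8710 × 4.02 = 35014.20
Import duty = 29919.21 + 35014.20 = 64933.41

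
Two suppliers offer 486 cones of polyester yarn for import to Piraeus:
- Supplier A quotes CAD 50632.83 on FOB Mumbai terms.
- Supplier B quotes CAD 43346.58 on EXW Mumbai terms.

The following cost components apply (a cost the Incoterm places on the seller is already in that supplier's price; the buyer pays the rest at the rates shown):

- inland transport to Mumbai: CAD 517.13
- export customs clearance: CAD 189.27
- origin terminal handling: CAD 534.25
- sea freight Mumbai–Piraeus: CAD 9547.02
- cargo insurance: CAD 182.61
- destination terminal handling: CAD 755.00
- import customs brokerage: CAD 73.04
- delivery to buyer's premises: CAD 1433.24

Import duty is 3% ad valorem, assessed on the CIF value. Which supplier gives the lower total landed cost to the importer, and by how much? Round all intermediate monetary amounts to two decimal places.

Supplier B is cheaper by CAD 6226.96

Supplier A (FOB):
CIF value = FOB price + freight + insurance = 50632.83 + 9547.02 + 182.61 = 60362.46
Import duty = 60362.46 × 3% = 1810.87
Buyer bears (A): 9547.02 + 182.61 + 755.00 + 73.04 + 1433.24 = 11990.91
Landed cost (A) = invoice 50632.83 + 11990.91 + duty 1810.87 = 64434.61
Supplier B (EXW):
CIF value = EXW price + inland to port + export clearance + origin terminal + freight + insurance = 43346.58 + 517.13 + 189.27 + 534.25 + 9547.02 + 182.61 = 54316.86
Import duty = 54316.86 × 3% = 1629.51
Buyer bears (B): 517.13 + 189.27 + 534.25 + 9547.02 + 182.61 + 755.00 + 73.04 + 1433.24 = 13231.56
Landed cost (B) = invoice 43346.58 + 13231.56 + duty 1629.51 = 58207.65
Difference = |64434.61 − 58207.65| = 6226.96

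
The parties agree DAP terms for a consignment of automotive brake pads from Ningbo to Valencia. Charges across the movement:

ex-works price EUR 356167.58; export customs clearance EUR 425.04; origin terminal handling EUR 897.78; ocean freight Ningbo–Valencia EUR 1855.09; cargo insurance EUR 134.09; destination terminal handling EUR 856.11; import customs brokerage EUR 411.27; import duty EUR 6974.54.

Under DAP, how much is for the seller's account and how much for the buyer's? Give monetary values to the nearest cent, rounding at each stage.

Seller: EUR 360335.69; buyer: EUR 7385.81

DAP: the seller bears all costs to the named destination except import duty and clearance.
Seller's account: goods 356167.58 + export clearance 425.04 + origin terminal 897.78 + freight 1855.09 + insurance 134.09 + destination terminal 856.11 = 360335.69
Buyer's account: brokerage 411.27 + duty 6974.54 = 7385.81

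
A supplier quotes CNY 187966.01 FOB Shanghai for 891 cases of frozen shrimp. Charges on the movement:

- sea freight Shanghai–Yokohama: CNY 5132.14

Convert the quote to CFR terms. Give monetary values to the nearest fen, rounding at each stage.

From FOB to CFR, the seller additionally bears: freight.
CFR price = 187966.01 + 5132.14 = 193098.15

CFR price: CNY 193098.15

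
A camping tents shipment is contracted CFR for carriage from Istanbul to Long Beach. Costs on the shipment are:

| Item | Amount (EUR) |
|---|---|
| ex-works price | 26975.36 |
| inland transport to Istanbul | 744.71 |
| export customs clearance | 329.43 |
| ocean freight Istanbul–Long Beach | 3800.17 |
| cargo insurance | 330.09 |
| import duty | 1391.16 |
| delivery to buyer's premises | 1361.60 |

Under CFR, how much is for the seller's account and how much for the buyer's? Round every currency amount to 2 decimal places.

CFR: the seller pays costs through ocean freight to the destination port, but not insurance.
Seller's account: goods 26975.36 + inland to port 744.71 + export clearance 329.43 + freight 3800.17 = 31849.67
Buyer's account: insurance 330.09 + duty 1391.16 + delivery 1361.60 = 3082.85

Seller: EUR 31849.67; buyer: EUR 3082.85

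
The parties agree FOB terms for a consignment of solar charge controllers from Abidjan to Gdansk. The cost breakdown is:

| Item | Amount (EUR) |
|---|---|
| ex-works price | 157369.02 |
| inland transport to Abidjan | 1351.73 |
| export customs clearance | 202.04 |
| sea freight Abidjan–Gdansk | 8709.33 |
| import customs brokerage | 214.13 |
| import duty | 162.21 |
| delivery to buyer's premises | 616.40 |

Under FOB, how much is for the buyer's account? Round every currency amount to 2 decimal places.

FOB: the seller bears costs until goods are on board at the origin port; the buyer bears freight, insurance and all costs thereafter.
Seller's account: goods 157369.02 + inland to port 1351.73 + export clearance 202.04 = 158922.79
Buyer's account: freight 8709.33 + brokerage 214.13 + duty 162.21 + delivery 616.40 = 9702.07

Buyer's account: EUR 9702.07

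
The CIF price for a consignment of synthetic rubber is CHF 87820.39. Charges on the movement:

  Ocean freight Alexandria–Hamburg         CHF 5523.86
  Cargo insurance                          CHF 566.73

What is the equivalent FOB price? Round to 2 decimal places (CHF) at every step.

From CIF to FOB, the seller no longer bears: freight, insurance.
FOB price = 87820.39 − 5523.86 − 566.73 = 81729.80

FOB price: CHF 81729.80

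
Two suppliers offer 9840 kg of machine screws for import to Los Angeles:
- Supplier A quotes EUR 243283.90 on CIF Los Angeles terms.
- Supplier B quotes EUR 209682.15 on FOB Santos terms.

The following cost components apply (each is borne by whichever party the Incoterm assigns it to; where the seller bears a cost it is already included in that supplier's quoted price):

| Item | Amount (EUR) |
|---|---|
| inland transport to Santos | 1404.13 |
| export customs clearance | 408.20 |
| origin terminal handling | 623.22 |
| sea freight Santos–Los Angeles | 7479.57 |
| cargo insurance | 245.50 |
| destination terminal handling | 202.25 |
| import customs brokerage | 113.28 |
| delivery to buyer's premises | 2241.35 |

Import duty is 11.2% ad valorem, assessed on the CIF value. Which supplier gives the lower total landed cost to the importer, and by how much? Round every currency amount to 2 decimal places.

Supplier B is cheaper by EUR 28774.87

Supplier A (CIF):
The CIF price already equals the CIF value: 243283.90
Import duty = 243283.90 × 11.2% = 27247.80
Buyer bears (A): 202.25 + 113.28 + 2241.35 = 2556.88
Landed cost (A) = invoice 243283.90 + 2556.88 + duty 27247.80 = 273088.58
Supplier B (FOB):
CIF value = FOB price + freight + insurance = 209682.15 + 7479.57 + 245.50 = 217407.22
Import duty = 217407.22 × 11.2% = 24349.61
Buyer bears (B): 7479.57 + 245.50 + 202.25 + 113.28 + 2241.35 = 10281.95
Landed cost (B) = invoice 209682.15 + 10281.95 + duty 24349.61 = 244313.71
Difference = |273088.58 − 244313.71| = 28774.87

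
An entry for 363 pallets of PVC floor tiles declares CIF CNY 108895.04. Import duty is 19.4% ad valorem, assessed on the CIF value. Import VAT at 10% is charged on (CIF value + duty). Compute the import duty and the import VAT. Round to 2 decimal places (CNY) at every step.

Import duty = 108895.04 × 19.4% = 21125.64
VAT base = CIF + duty = 108895.04 + 21125.64 = 130020.68
Import VAT = 130020.68 × 10% = 13002.07

Import duty: CNY 21125.64; import VAT: CNY 13002.07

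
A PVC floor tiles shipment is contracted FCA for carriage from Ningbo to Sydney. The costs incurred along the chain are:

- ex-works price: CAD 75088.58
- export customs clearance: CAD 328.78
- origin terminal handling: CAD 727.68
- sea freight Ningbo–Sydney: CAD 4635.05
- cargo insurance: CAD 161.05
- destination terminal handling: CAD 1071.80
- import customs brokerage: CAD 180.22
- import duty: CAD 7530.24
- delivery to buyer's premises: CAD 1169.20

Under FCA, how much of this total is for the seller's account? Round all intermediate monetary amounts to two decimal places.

FCA: the seller delivers export-cleared goods to the carrier; the buyer bears costs from that point.
Seller's account: goods 75088.58 + export clearance 328.78 = 75417.36
Buyer's account: origin terminal 727.68 + freight 4635.05 + insurance 161.05 + destination terminal 1071.80 + brokerage 180.22 + duty 7530.24 + delivery 1169.20 = 15475.24

Seller's account: CAD 75417.36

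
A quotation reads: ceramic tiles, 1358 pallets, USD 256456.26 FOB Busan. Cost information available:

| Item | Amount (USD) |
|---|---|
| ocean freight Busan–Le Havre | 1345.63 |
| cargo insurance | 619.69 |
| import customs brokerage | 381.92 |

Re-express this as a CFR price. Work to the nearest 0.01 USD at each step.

Not relevant to the conversion: insurance, brokerage — on the buyer under both terms; not part of either seller's price.
From FOB to CFR, the seller additionally bears: freight.
CFR price = 256456.26 + 1345.63 = 257801.89

CFR price: USD 257801.89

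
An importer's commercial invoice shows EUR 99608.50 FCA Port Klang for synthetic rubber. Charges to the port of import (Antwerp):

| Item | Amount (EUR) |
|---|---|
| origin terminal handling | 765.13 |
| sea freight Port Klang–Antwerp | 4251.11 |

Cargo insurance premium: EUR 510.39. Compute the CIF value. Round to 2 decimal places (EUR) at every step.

CIF value: EUR 105135.13

CIF = FCA price + pre-shipment costs + freight + insurance
CIF = 99608.50 + 765.13 + 4251.11 + 510.39 = 105135.13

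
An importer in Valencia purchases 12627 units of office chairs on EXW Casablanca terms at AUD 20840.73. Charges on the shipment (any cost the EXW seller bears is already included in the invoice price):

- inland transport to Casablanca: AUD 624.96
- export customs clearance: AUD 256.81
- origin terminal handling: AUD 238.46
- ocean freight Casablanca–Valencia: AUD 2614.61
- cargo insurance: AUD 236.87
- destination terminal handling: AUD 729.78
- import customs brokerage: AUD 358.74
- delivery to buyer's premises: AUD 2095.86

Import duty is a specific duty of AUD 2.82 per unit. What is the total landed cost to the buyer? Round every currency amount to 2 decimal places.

EXW: the seller makes goods available at their premises; the buyer bears all onward costs.
CIF value = EXW price + inland to port + export clearance + origin terminal + freight + insurance = 20840.73 + 624.96 + 256.81 + 238.46 + 2614.61 + 236.87 = 24812.44
Import duty = 12627 × 2.82 = 35608.14
Buyer bears: inland to port 624.96 + export clearance 256.81 + origin terminal 238.46 + freight 2614.61 + insurance 236.87 + destination terminal 729.78 + brokerage 358.74 + delivery 2095.86 + duty 35608.14 = 42764.23
Landed cost = invoice 20840.73 + 42764.23 = 63604.96

Total landed cost: AUD 63604.96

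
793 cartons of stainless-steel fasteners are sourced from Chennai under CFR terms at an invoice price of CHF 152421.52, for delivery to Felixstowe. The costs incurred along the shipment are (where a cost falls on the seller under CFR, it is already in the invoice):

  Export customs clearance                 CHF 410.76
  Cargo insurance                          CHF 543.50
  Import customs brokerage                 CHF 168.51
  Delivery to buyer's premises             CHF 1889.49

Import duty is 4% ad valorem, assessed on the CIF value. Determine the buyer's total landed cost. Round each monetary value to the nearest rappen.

CFR: the seller pays costs through ocean freight to the destination port, but not insurance.
Already in the invoice (seller's account under CFR): export clearance — exclude.
CIF value = CFR price + insurance = 152421.52 + 543.50 = 152965.02
Import duty = 152965.02 × 4% = 6118.60
Buyer bears: insurance 543.50 + brokerage 168.51 + delivery 1889.49 + duty 6118.60 = 8720.10
Landed cost = invoice 152421.52 + 8720.10 = 161141.62

Total landed cost: CHF 161141.62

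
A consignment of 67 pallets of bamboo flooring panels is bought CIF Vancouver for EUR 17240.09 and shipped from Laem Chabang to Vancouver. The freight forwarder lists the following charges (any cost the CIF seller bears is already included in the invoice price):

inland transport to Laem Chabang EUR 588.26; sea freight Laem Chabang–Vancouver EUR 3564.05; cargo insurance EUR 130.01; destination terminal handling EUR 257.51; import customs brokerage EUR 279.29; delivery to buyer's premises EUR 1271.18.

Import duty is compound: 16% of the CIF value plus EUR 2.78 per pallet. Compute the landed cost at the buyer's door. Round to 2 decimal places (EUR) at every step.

CIF: the seller pays costs through ocean freight and marine insurance to the destination port.
Already in the invoice (seller's account under CIF): inland to port, freight, insurance — exclude.
The CIF price already equals the CIF value: 17240.09
Ad valorem component: 17240.09 × 16% = 2758.41
Specific component: 67 × 2.78 = 186.26
Import duty = 2758.41 + 186.26 = 2944.67
Buyer bears: destination terminal 257.51 + brokerage 279.29 + delivery 1271.18 + duty 2944.67 = 4752.65
Landed cost = invoice 17240.09 + 4752.65 = 21992.74

Total landed cost: EUR 21992.74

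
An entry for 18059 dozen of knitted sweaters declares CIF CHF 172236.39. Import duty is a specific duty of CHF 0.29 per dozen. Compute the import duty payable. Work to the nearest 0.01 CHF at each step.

Import duty = 18059 × 0.29 = 5237.11

Import duty: CHF 5237.11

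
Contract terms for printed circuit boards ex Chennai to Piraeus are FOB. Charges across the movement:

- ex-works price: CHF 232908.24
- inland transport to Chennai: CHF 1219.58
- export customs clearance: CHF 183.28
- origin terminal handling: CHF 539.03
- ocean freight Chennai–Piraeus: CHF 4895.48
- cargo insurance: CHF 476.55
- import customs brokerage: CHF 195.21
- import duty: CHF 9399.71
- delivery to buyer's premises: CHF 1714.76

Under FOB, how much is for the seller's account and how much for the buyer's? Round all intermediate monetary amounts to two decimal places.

FOB: the seller bears costs until goods are on board at the origin port; the buyer bears freight, insurance and all costs thereafter.
Seller's account: goods 232908.24 + inland to port 1219.58 + export clearance 183.28 + origin terminal 539.03 = 234850.13
Buyer's account: freight 4895.48 + insurance 476.55 + brokerage 195.21 + duty 9399.71 + delivery 1714.76 = 16681.71

Seller: CHF 234850.13; buyer: CHF 16681.71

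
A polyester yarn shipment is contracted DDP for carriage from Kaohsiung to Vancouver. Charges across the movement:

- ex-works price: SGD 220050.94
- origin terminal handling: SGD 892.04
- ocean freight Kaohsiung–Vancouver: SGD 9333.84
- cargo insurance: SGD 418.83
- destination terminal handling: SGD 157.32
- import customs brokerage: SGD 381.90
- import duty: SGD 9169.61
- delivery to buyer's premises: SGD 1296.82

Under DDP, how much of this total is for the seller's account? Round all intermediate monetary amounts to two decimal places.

DDP: the seller bears all costs including import duty.
Seller's account: goods 220050.94 + origin terminal 892.04 + freight 9333.84 + insurance 418.83 + destination terminal 157.32 + brokerage 381.90 + duty 9169.61 + delivery 1296.82 = 241701.30
Buyer's account: 0.00

Seller's account: SGD 241701.30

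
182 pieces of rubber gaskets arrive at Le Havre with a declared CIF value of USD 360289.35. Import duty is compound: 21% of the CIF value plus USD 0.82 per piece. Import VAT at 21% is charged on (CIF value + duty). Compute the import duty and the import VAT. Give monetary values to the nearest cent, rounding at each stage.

Import duty: USD 75810.00; import VAT: USD 91580.86

Ad valorem component: 360289.35 × 21% = 75660.76
Specific component: 182 × 0.82 = 149.24
Import duty = 75660.76 + 149.24 = 75810.00
VAT base = CIF + duty = 360289.35 + 75810.00 = 436099.35
Import VAT = 436099.35 × 21% = 91580.86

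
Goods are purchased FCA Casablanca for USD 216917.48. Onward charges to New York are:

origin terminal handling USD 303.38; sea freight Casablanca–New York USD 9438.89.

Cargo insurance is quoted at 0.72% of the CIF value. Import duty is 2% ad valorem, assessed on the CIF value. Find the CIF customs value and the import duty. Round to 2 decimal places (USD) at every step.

Let C be the CIF value. C = FCA price + pre-shipment costs + freight + 0.72% × C
C − 0.72% × C = 216917.48 + 303.38 + 9438.89
0.9928 × C = 226659.75
C = 226659.75 / 0.9928 = 228303.54
Insurance premium = 0.72% × 228303.54 = 1643.79
Import duty = 228303.54 × 2% = 4566.07

CIF value: USD 228303.54; import duty: USD 4566.07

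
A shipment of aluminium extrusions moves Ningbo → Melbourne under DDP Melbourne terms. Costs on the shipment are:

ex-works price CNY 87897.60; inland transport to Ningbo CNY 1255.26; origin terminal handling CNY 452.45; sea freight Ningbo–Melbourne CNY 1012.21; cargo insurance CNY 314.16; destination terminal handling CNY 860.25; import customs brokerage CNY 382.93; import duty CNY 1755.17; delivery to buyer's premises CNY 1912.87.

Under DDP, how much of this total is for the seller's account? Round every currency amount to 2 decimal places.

DDP: the seller bears all costs including import duty.
Seller's account: goods 87897.60 + inland to port 1255.26 + origin terminal 452.45 + freight 1012.21 + insurance 314.16 + destination terminal 860.25 + brokerage 382.93 + duty 1755.17 + delivery 1912.87 = 95842.90
Buyer's account: 0.00

Seller's account: CNY 95842.90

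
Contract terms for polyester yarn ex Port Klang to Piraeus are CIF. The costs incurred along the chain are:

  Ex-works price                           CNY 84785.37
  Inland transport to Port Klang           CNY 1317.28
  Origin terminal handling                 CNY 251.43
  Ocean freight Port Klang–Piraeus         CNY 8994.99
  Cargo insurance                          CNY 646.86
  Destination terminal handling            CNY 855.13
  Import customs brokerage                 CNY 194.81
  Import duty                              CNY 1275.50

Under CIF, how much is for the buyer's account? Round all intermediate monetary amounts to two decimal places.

CIF: the seller pays costs through ocean freight and marine insurance to the destination port.
Seller's account: goods 84785.37 + inland to port 1317.28 + origin terminal 251.43 + freight 8994.99 + insurance 646.86 = 95995.93
Buyer's account: destination terminal 855.13 + brokerage 194.81 + duty 1275.50 = 2325.44

Buyer's account: CNY 2325.44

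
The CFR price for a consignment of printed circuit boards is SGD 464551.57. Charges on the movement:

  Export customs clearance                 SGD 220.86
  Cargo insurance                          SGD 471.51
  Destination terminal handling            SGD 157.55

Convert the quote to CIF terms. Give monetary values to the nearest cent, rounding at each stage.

CIF price: SGD 465023.08

Not relevant to the conversion: export clearance — on the seller under both CFR and CIF; already in the CFR price and stays in the CIF price. destination terminal — on the buyer under both terms; not part of either seller's price.
From CFR to CIF, the seller additionally bears: insurance.
CIF price = 464551.57 + 471.51 = 465023.08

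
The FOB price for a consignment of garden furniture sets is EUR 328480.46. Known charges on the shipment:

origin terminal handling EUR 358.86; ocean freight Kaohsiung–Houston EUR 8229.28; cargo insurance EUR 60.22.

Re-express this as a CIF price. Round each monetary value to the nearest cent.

CIF price: EUR 336769.96

Not relevant to the conversion: origin terminal — on the seller under both FOB and CIF; already in the FOB price and stays in the CIF price.
From FOB to CIF, the seller additionally bears: freight, insurance.
CIF price = 328480.46 + 8229.28 + 60.22 = 336769.96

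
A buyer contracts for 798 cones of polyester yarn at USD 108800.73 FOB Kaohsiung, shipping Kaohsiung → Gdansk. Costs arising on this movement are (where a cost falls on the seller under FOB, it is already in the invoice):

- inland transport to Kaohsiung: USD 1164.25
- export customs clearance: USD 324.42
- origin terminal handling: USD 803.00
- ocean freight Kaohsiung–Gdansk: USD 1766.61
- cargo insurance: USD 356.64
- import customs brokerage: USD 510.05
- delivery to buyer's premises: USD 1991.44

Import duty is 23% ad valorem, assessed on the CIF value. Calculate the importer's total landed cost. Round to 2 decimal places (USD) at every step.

Total landed cost: USD 138937.99

FOB: the seller bears costs until goods are on board at the origin port; the buyer bears freight, insurance and all costs thereafter.
Already in the invoice (seller's account under FOB): inland to port, export clearance, origin terminal — exclude.
CIF value = FOB price + freight + insurance = 108800.73 + 1766.61 + 356.64 = 110923.98
Import duty = 110923.98 × 23% = 25512.52
Buyer bears: freight 1766.61 + insurance 356.64 + brokerage 510.05 + delivery 1991.44 + duty 25512.52 = 30137.26
Landed cost = invoice 108800.73 + 30137.26 = 138937.99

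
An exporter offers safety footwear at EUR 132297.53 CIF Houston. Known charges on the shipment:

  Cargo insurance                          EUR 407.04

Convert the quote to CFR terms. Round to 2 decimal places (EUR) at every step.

CFR price: EUR 131890.49

From CIF to CFR, the seller no longer bears: insurance.
CFR price = 132297.53 − 407.04 = 131890.49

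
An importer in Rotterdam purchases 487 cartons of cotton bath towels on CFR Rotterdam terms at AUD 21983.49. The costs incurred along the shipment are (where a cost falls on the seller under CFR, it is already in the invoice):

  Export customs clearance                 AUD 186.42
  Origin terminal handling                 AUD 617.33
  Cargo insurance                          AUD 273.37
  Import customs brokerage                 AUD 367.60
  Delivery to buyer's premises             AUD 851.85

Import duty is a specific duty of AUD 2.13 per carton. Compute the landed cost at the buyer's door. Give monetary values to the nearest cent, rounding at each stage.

CFR: the seller pays costs through ocean freight to the destination port, but not insurance.
Already in the invoice (seller's account under CFR): export clearance, origin terminal — exclude.
CIF value = CFR price + insurance = 21983.49 + 273.37 = 22256.86
Import duty = 487 × 2.13 = 1037.31
Buyer bears: insurance 273.37 + brokerage 367.60 + delivery 851.85 + duty 1037.31 = 2530.13
Landed cost = invoice 21983.49 + 2530.13 = 24513.62

Total landed cost: AUD 24513.62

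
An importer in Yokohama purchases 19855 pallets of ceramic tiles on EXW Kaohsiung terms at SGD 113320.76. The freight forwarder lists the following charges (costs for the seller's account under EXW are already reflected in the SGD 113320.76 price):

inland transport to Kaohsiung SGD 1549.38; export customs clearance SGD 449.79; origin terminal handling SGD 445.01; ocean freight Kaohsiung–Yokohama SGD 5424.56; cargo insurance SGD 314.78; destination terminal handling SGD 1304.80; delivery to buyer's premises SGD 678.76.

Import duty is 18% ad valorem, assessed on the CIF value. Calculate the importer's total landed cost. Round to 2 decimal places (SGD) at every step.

EXW: the seller makes goods available at their premises; the buyer bears all onward costs.
CIF value = EXW price + inland to port + export clearance + origin terminal + freight + insurance = 113320.76 + 1549.38 + 449.79 + 445.01 + 5424.56 + 314.78 = 121504.28
Import duty = 121504.28 × 18% = 21870.77
Buyer bears: inland to port 1549.38 + export clearance 449.79 + origin terminal 445.01 + freight 5424.56 + insurance 314.78 + destination terminal 1304.80 + delivery 678.76 + duty 21870.77 = 32037.85
Landed cost = invoice 113320.76 + 32037.85 = 145358.61

Total landed cost: SGD 145358.61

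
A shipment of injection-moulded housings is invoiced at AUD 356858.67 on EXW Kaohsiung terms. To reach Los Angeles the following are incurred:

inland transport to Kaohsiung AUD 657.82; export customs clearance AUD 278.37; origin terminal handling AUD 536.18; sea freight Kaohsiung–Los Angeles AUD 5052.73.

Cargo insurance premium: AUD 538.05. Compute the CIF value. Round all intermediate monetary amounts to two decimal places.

CIF = EXW price + pre-shipment costs + freight + insurance
CIF = 356858.67 + 657.82 + 278.37 + 536.18 + 5052.73 + 538.05 = 363921.82

CIF value: AUD 363921.82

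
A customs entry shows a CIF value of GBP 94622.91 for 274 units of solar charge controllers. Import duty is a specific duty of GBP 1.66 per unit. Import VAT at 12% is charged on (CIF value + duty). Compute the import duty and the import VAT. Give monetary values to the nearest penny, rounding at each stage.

Import duty = 274 × 1.66 = 454.84
VAT base = CIF + duty = 94622.91 + 454.84 = 95077.75
Import VAT = 95077.75 × 12% = 11409.33

Import duty: GBP 454.84; import VAT: GBP 11409.33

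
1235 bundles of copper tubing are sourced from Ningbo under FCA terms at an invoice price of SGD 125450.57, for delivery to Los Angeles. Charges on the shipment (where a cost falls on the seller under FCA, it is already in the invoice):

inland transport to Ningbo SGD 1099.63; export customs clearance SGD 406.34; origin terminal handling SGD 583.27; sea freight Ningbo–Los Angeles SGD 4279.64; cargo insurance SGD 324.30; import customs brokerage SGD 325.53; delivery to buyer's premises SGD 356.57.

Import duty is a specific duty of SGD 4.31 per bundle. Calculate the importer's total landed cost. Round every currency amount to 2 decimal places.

FCA: the seller delivers export-cleared goods to the carrier; the buyer bears costs from that point.
Already in the invoice (seller's account under FCA): inland to port, export clearance — exclude.
CIF value = FCA price + origin terminal + freight + insurance = 125450.57 + 583.27 + 4279.64 + 324.30 = 130637.78
Import duty = 1235 × 4.31 = 5322.85
Buyer bears: origin terminal 583.27 + freight 4279.64 + insurance 324.30 + brokerage 325.53 + delivery 356.57 + duty 5322.85 = 11192.16
Landed cost = invoice 125450.57 + 11192.16 = 136642.73

Total landed cost: SGD 136642.73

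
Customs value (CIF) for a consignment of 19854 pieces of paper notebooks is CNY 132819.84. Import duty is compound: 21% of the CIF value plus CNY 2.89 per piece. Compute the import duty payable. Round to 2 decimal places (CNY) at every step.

Ad valorem component: 132819.84 × 21% = 27892.17
Specific component: 19854 × 2.89 = 57378.06
Import duty = 27892.17 + 57378.06 = 85270.23

Import duty: CNY 85270.23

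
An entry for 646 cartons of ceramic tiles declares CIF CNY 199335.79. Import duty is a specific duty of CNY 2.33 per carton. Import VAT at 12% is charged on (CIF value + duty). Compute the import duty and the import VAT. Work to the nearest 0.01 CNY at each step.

Import duty: CNY 1505.18; import VAT: CNY 24100.92

Import duty = 646 × 2.33 = 1505.18
VAT base = CIF + duty = 199335.79 + 1505.18 = 200840.97
Import VAT = 200840.97 × 12% = 24100.92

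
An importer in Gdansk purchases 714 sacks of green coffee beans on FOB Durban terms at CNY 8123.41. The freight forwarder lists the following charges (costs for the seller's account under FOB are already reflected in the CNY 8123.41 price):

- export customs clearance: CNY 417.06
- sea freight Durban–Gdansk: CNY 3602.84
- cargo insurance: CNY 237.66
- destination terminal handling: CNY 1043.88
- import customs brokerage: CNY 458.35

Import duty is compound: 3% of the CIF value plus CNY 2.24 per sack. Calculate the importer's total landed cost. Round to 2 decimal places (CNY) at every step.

Total landed cost: CNY 15424.42

FOB: the seller bears costs until goods are on board at the origin port; the buyer bears freight, insurance and all costs thereafter.
Already in the invoice (seller's account under FOB): export clearance — exclude.
CIF value = FOB price + freight + insurance = 8123.41 + 3602.84 + 237.66 = 11963.91
Ad valorem component: 11963.91 × 3% = 358.92
Specific component: 714 × 2.24 = 1599.36
Import duty = 358.92 + 1599.36 = 1958.28
Buyer bears: freight 3602.84 + insurance 237.66 + destination terminal 1043.88 + brokerage 458.35 + duty 1958.28 = 7301.01
Landed cost = invoice 8123.41 + 7301.01 = 15424.42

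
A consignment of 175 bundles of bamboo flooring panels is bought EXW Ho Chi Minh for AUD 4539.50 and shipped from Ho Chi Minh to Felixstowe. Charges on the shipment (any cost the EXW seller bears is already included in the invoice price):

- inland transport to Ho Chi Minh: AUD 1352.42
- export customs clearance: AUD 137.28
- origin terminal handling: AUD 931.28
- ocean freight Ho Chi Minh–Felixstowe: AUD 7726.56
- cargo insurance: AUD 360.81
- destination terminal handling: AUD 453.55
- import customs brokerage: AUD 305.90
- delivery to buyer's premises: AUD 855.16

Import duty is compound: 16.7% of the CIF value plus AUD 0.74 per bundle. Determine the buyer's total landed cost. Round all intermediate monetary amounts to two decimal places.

Total landed cost: AUD 19304.95

EXW: the seller makes goods available at their premises; the buyer bears all onward costs.
CIF value = EXW price + inland to port + export clearance + origin terminal + freight + insurance = 4539.50 + 1352.42 + 137.28 + 931.28 + 7726.56 + 360.81 = 15047.85
Ad valorem component: 15047.85 × 16.7% = 2512.99
Specific component: 175 × 0.74 = 129.50
Import duty = 2512.99 + 129.50 = 2642.49
Buyer bears: inland to port 1352.42 + export clearance 137.28 + origin terminal 931.28 + freight 7726.56 + insurance 360.81 + destination terminal 453.55 + brokerage 305.90 + delivery 855.16 + duty 2642.49 = 14765.45
Landed cost = invoice 4539.50 + 14765.45 = 19304.95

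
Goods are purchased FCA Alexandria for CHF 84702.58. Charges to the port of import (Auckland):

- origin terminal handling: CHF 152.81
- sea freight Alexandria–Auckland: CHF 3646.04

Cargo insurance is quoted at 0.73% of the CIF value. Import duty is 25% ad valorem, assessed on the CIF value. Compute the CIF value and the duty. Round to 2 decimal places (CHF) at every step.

CIF value: CHF 89152.24; import duty: CHF 22288.06

Let C be the CIF value. C = FCA price + pre-shipment costs + freight + 0.73% × C
C − 0.73% × C = 84702.58 + 152.81 + 3646.04
0.9927 × C = 88501.43
C = 88501.43 / 0.9927 = 89152.24
Insurance premium = 0.73% × 89152.24 = 650.81
Import duty = 89152.24 × 25% = 22288.06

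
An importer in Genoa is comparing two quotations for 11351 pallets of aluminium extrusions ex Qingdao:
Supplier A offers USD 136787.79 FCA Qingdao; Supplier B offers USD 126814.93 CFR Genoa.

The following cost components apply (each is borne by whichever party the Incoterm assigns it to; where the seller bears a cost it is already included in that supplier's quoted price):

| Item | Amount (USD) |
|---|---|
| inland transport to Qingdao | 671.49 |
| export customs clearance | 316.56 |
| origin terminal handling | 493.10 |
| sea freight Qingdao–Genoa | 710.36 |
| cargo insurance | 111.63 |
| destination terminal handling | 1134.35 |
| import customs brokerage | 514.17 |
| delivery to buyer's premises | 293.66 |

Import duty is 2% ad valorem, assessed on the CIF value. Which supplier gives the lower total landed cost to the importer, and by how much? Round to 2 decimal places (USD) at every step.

Supplier A (FCA):
CIF value = FCA price + origin terminal + freight + insurance = 136787.79 + 493.10 + 710.36 + 111.63 = 138102.88
Import duty = 138102.88 × 2% = 2762.06
Buyer bears (A): 493.10 + 710.36 + 111.63 + 1134.35 + 514.17 + 293.66 = 3257.27
Landed cost (A) = invoice 136787.79 + 3257.27 + duty 2762.06 = 142807.12
Supplier B (CFR):
CIF value = CFR price + insurance = 126814.93 + 111.63 = 126926.56
Import duty = 126926.56 × 2% = 2538.53
Buyer bears (B): 111.63 + 1134.35 + 514.17 + 293.66 = 2053.81
Landed cost (B) = invoice 126814.93 + 2053.81 + duty 2538.53 = 131407.27
Difference = |142807.12 − 131407.27| = 11399.85

Supplier B is cheaper by USD 11399.85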